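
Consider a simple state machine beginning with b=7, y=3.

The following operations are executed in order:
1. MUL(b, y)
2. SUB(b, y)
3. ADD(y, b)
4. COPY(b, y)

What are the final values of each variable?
{b: 21, y: 21}

Step-by-step execution:
Initial: b=7, y=3
After step 1 (MUL(b, y)): b=21, y=3
After step 2 (SUB(b, y)): b=18, y=3
After step 3 (ADD(y, b)): b=18, y=21
After step 4 (COPY(b, y)): b=21, y=21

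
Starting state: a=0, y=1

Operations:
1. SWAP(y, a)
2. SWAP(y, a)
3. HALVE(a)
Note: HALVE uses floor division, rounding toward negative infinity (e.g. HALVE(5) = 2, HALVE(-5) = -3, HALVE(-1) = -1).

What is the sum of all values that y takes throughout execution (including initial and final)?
3

Values of y at each step:
Initial: y = 1
After step 1: y = 0
After step 2: y = 1
After step 3: y = 1
Sum = 1 + 0 + 1 + 1 = 3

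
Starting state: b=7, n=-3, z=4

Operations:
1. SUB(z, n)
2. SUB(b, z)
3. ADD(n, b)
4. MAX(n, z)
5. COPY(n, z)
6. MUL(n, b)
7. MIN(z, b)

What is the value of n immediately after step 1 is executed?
n = -3

Tracing n through execution:
Initial: n = -3
After step 1 (SUB(z, n)): n = -3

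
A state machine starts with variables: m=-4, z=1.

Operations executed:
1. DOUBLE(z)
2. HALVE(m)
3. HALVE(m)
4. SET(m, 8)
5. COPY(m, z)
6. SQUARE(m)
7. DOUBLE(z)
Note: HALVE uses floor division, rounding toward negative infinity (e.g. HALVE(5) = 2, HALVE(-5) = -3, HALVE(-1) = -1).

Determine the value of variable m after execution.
m = 4

Tracing execution:
Step 1: DOUBLE(z) → m = -4
Step 2: HALVE(m) → m = -2
Step 3: HALVE(m) → m = -1
Step 4: SET(m, 8) → m = 8
Step 5: COPY(m, z) → m = 2
Step 6: SQUARE(m) → m = 4
Step 7: DOUBLE(z) → m = 4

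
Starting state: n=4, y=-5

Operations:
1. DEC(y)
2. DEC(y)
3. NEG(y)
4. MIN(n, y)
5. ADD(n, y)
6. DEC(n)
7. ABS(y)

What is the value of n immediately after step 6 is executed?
n = 10

Tracing n through execution:
Initial: n = 4
After step 1 (DEC(y)): n = 4
After step 2 (DEC(y)): n = 4
After step 3 (NEG(y)): n = 4
After step 4 (MIN(n, y)): n = 4
After step 5 (ADD(n, y)): n = 11
After step 6 (DEC(n)): n = 10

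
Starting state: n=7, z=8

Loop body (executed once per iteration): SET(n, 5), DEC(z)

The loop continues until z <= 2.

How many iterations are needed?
6

Tracing iterations:
Initial: n=7, z=8
After iteration 1: n=5, z=7
After iteration 2: n=5, z=6
After iteration 3: n=5, z=5
After iteration 4: n=5, z=4
After iteration 5: n=5, z=3
After iteration 6: n=5, z=2
z <= 2 now holds, so the loop exits after 6 iterations.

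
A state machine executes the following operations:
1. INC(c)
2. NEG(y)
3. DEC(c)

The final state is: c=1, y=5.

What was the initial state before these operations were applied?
c=1, y=-5

Working backwards:
Final state: c=1, y=5
Before step 3 (DEC(c)): c=2, y=5
Before step 2 (NEG(y)): c=2, y=-5
Before step 1 (INC(c)): c=1, y=-5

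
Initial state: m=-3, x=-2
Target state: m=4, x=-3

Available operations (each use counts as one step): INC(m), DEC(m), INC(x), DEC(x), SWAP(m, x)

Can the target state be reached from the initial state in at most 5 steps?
No

The target state cannot be reached within 5 steps.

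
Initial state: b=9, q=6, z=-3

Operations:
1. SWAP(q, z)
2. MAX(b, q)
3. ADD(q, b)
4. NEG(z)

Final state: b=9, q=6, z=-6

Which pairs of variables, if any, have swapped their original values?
None

Comparing initial and final values:
q: 6 → 6
z: -3 → -6
b: 9 → 9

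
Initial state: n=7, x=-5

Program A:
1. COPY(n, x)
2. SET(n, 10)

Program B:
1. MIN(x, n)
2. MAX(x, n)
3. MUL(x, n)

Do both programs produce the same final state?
No

Program A final state: n=10, x=-5
Program B final state: n=7, x=49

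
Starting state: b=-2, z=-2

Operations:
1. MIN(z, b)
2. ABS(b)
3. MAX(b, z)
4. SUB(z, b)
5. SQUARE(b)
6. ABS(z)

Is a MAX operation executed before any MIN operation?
No

First MAX: step 3
First MIN: step 1
Since 3 > 1, MIN comes first.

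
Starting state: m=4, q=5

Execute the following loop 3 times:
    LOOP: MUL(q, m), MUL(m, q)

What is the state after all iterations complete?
m=26214400000000, q=204800000

Iteration trace:
Start: m=4, q=5
After iteration 1: m=80, q=20
After iteration 2: m=128000, q=1600
After iteration 3: m=26214400000000, q=204800000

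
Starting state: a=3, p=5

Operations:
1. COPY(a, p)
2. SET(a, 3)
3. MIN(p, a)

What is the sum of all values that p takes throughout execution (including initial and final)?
18

Values of p at each step:
Initial: p = 5
After step 1: p = 5
After step 2: p = 5
After step 3: p = 3
Sum = 5 + 5 + 5 + 3 = 18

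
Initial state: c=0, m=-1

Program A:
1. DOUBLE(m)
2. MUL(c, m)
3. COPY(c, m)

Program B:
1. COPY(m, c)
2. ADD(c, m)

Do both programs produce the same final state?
No

Program A final state: c=-2, m=-2
Program B final state: c=0, m=0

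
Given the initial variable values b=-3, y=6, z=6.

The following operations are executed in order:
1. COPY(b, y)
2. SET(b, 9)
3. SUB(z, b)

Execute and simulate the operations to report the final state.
{b: 9, y: 6, z: -3}

Step-by-step execution:
Initial: b=-3, y=6, z=6
After step 1 (COPY(b, y)): b=6, y=6, z=6
After step 2 (SET(b, 9)): b=9, y=6, z=6
After step 3 (SUB(z, b)): b=9, y=6, z=-3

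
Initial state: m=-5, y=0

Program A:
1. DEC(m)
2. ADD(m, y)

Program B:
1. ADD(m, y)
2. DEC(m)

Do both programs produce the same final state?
Yes

Program A final state: m=-6, y=0
Program B final state: m=-6, y=0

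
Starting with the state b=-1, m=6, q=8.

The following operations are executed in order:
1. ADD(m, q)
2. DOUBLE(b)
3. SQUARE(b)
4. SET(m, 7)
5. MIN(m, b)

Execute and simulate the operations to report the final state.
{b: 4, m: 4, q: 8}

Step-by-step execution:
Initial: b=-1, m=6, q=8
After step 1 (ADD(m, q)): b=-1, m=14, q=8
After step 2 (DOUBLE(b)): b=-2, m=14, q=8
After step 3 (SQUARE(b)): b=4, m=14, q=8
After step 4 (SET(m, 7)): b=4, m=7, q=8
After step 5 (MIN(m, b)): b=4, m=4, q=8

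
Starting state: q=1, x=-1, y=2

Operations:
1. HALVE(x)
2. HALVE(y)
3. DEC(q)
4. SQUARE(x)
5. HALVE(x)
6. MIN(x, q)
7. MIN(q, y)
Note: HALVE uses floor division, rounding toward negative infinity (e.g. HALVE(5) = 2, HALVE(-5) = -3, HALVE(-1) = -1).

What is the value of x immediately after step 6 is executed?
x = 0

Tracing x through execution:
Initial: x = -1
After step 1 (HALVE(x)): x = -1
After step 2 (HALVE(y)): x = -1
After step 3 (DEC(q)): x = -1
After step 4 (SQUARE(x)): x = 1
After step 5 (HALVE(x)): x = 0
After step 6 (MIN(x, q)): x = 0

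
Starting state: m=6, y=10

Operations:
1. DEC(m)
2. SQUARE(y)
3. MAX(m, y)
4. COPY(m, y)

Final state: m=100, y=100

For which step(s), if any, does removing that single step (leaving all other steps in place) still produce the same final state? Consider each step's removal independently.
Step(s) 1, 3, 4

Testing removal of each single step:
Without step 1: final = m=100, y=100 (same)
Without step 2: final = m=10, y=10 (different)
Without step 3: final = m=100, y=100 (same)
Without step 4: final = m=100, y=100 (same)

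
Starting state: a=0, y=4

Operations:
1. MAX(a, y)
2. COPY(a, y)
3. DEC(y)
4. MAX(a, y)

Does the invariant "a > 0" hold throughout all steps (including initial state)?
No, violated at the initial state

The invariant is violated at the initial state (step 0).

State at each step:
Initial: a=0, y=4
After step 1: a=4, y=4
After step 2: a=4, y=4
After step 3: a=4, y=3
After step 4: a=4, y=3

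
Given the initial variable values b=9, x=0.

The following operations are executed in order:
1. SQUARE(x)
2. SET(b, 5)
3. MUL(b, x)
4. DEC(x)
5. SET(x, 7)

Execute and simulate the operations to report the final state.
{b: 0, x: 7}

Step-by-step execution:
Initial: b=9, x=0
After step 1 (SQUARE(x)): b=9, x=0
After step 2 (SET(b, 5)): b=5, x=0
After step 3 (MUL(b, x)): b=0, x=0
After step 4 (DEC(x)): b=0, x=-1
After step 5 (SET(x, 7)): b=0, x=7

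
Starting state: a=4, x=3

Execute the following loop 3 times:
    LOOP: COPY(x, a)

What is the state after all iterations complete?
a=4, x=4

Iteration trace:
Start: a=4, x=3
After iteration 1: a=4, x=4
After iteration 2: a=4, x=4
After iteration 3: a=4, x=4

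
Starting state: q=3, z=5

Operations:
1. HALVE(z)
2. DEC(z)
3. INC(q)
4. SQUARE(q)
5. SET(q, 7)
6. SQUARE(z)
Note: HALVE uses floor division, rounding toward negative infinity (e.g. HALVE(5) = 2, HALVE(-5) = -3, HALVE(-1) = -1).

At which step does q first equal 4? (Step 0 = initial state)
Step 3

Tracing q:
Initial: q = 3
After step 1: q = 3
After step 2: q = 3
After step 3: q = 4 ← first occurrence
After step 4: q = 16
After step 5: q = 7
After step 6: q = 7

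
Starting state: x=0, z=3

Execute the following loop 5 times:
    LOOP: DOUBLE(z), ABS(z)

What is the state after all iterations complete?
x=0, z=96

Iteration trace:
Start: x=0, z=3
After iteration 1: x=0, z=6
After iteration 2: x=0, z=12
After iteration 3: x=0, z=24
After iteration 4: x=0, z=48
After iteration 5: x=0, z=96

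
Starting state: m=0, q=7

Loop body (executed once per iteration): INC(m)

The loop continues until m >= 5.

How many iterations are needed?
5

Tracing iterations:
Initial: m=0, q=7
After iteration 1: m=1, q=7
After iteration 2: m=2, q=7
After iteration 3: m=3, q=7
After iteration 4: m=4, q=7
After iteration 5: m=5, q=7
m >= 5 now holds, so the loop exits after 5 iterations.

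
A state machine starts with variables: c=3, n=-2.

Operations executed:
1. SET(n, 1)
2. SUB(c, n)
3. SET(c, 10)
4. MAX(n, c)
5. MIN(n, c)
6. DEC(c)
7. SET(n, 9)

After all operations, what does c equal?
c = 9

Tracing execution:
Step 1: SET(n, 1) → c = 3
Step 2: SUB(c, n) → c = 2
Step 3: SET(c, 10) → c = 10
Step 4: MAX(n, c) → c = 10
Step 5: MIN(n, c) → c = 10
Step 6: DEC(c) → c = 9
Step 7: SET(n, 9) → c = 9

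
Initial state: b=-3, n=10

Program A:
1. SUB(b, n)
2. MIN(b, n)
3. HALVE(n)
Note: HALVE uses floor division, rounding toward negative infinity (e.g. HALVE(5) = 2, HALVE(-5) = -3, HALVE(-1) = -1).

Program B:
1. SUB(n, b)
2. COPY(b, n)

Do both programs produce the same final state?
No

Program A final state: b=-13, n=5
Program B final state: b=13, n=13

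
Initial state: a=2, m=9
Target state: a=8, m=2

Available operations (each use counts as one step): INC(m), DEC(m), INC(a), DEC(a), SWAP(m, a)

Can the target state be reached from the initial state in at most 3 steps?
Yes

Path (2 steps): DEC(m) → SWAP(m, a)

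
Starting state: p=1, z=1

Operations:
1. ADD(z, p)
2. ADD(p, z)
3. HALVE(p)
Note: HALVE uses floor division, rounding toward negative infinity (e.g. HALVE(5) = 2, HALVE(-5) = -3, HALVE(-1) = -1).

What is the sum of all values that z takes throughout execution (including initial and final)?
7

Values of z at each step:
Initial: z = 1
After step 1: z = 2
After step 2: z = 2
After step 3: z = 2
Sum = 1 + 2 + 2 + 2 = 7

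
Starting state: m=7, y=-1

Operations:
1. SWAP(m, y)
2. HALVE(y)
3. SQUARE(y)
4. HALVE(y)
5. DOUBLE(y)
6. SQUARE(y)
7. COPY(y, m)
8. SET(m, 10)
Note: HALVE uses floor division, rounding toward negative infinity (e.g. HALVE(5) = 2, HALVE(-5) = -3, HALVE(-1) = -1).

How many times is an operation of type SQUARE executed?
2

Counting SQUARE operations:
Step 3: SQUARE(y) ← SQUARE
Step 6: SQUARE(y) ← SQUARE
Total: 2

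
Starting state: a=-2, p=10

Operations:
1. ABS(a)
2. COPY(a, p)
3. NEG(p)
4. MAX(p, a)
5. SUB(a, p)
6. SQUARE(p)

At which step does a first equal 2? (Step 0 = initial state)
Step 1

Tracing a:
Initial: a = -2
After step 1: a = 2 ← first occurrence
After step 2: a = 10
After step 3: a = 10
After step 4: a = 10
After step 5: a = 0
After step 6: a = 0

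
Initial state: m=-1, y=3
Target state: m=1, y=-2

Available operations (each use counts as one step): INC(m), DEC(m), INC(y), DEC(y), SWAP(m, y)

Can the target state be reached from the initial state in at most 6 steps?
Yes

Path (4 steps): DEC(m) → DEC(y) → DEC(y) → SWAP(m, y)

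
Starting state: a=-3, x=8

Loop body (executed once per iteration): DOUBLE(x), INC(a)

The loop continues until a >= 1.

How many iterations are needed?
4

Tracing iterations:
Initial: a=-3, x=8
After iteration 1: a=-2, x=16
After iteration 2: a=-1, x=32
After iteration 3: a=0, x=64
After iteration 4: a=1, x=128
a >= 1 now holds, so the loop exits after 4 iterations.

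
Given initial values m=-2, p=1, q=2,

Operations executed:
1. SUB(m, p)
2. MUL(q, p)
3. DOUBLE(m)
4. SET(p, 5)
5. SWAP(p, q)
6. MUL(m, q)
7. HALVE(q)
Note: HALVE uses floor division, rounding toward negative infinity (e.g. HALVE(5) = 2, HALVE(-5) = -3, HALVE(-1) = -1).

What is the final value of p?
p = 2

Tracing execution:
Step 1: SUB(m, p) → p = 1
Step 2: MUL(q, p) → p = 1
Step 3: DOUBLE(m) → p = 1
Step 4: SET(p, 5) → p = 5
Step 5: SWAP(p, q) → p = 2
Step 6: MUL(m, q) → p = 2
Step 7: HALVE(q) → p = 2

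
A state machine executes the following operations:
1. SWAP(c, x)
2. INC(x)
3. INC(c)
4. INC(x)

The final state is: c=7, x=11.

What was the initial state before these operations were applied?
c=9, x=6

Working backwards:
Final state: c=7, x=11
Before step 4 (INC(x)): c=7, x=10
Before step 3 (INC(c)): c=6, x=10
Before step 2 (INC(x)): c=6, x=9
Before step 1 (SWAP(c, x)): c=9, x=6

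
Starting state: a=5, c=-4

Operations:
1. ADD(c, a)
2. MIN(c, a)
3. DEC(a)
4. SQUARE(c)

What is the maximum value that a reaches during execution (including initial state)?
5

Values of a at each step:
Initial: a = 5 ← maximum
After step 1: a = 5
After step 2: a = 5
After step 3: a = 4
After step 4: a = 4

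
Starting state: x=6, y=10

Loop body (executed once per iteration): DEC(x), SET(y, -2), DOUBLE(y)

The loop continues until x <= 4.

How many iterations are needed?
2

Tracing iterations:
Initial: x=6, y=10
After iteration 1: x=5, y=-4
After iteration 2: x=4, y=-4
x <= 4 now holds, so the loop exits after 2 iterations.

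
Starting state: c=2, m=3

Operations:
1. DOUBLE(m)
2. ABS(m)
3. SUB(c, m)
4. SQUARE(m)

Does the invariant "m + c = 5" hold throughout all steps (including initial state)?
No, violated after step 1

The invariant is violated after step 1.

State at each step:
Initial: c=2, m=3
After step 1: c=2, m=6
After step 2: c=2, m=6
After step 3: c=-4, m=6
After step 4: c=-4, m=36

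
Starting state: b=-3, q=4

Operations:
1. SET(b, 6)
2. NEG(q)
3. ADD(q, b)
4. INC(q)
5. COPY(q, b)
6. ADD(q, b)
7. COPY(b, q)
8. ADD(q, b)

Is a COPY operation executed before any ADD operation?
No

First COPY: step 5
First ADD: step 3
Since 5 > 3, ADD comes first.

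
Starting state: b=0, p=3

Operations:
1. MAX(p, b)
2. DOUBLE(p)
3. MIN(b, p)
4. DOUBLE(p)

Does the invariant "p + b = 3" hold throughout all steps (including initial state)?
No, violated after step 2

The invariant is violated after step 2.

State at each step:
Initial: b=0, p=3
After step 1: b=0, p=3
After step 2: b=0, p=6
After step 3: b=0, p=6
After step 4: b=0, p=12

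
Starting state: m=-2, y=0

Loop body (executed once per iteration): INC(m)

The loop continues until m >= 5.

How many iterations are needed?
7

Tracing iterations:
Initial: m=-2, y=0
After iteration 1: m=-1, y=0
After iteration 2: m=0, y=0
After iteration 3: m=1, y=0
After iteration 4: m=2, y=0
After iteration 5: m=3, y=0
After iteration 6: m=4, y=0
After iteration 7: m=5, y=0
m >= 5 now holds, so the loop exits after 7 iterations.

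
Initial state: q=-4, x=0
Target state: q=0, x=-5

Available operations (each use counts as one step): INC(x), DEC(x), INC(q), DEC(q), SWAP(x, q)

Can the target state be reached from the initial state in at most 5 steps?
Yes

Path (2 steps): DEC(q) → SWAP(x, q)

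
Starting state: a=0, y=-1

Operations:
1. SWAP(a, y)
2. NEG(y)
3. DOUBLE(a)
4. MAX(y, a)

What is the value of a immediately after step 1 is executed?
a = -1

Tracing a through execution:
Initial: a = 0
After step 1 (SWAP(a, y)): a = -1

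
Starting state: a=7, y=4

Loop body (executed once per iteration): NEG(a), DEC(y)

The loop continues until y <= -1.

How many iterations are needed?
5

Tracing iterations:
Initial: a=7, y=4
After iteration 1: a=-7, y=3
After iteration 2: a=7, y=2
After iteration 3: a=-7, y=1
After iteration 4: a=7, y=0
After iteration 5: a=-7, y=-1
y <= -1 now holds, so the loop exits after 5 iterations.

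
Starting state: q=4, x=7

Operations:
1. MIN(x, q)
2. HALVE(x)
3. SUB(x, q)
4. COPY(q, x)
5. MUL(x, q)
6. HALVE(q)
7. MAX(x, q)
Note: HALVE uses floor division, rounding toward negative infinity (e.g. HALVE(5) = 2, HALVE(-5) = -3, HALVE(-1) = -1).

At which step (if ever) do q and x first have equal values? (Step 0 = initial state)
Step 1

q and x first become equal after step 1.

Comparing values at each step:
Initial: q=4, x=7
After step 1: q=4, x=4 ← equal!
After step 2: q=4, x=2
After step 3: q=4, x=-2
After step 4: q=-2, x=-2 ← equal!
After step 5: q=-2, x=4
After step 6: q=-1, x=4
After step 7: q=-1, x=4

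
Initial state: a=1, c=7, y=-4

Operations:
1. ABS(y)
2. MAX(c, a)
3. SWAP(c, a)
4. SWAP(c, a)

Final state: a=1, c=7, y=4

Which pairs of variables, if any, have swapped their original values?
None

Comparing initial and final values:
y: -4 → 4
a: 1 → 1
c: 7 → 7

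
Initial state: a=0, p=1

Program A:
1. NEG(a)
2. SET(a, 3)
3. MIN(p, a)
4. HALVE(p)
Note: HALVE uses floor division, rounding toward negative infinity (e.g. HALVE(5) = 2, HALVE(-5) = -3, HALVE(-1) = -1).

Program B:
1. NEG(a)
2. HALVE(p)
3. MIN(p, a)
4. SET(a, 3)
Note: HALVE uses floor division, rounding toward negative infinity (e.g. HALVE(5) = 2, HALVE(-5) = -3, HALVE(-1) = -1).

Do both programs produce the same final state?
Yes

Program A final state: a=3, p=0
Program B final state: a=3, p=0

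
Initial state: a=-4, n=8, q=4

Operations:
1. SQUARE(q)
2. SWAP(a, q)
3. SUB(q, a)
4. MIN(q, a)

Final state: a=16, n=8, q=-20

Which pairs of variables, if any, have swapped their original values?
None

Comparing initial and final values:
a: -4 → 16
q: 4 → -20
n: 8 → 8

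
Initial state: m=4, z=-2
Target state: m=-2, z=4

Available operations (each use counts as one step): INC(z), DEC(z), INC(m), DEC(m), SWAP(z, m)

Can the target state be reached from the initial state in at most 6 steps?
Yes

Path (1 step): SWAP(z, m)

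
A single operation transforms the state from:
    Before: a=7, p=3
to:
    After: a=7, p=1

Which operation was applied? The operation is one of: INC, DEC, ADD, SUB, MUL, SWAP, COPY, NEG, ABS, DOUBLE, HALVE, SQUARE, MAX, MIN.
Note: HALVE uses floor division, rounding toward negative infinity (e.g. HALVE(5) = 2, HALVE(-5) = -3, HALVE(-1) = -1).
HALVE(p)

Analyzing the change:
Before: a=7, p=3
After: a=7, p=1
Variable p changed from 3 to 1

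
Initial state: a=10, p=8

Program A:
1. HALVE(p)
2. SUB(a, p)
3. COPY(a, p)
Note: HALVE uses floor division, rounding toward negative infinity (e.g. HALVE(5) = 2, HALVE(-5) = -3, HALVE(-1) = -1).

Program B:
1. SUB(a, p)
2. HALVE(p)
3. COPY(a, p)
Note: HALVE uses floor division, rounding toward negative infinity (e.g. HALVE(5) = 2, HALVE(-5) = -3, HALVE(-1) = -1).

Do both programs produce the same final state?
Yes

Program A final state: a=4, p=4
Program B final state: a=4, p=4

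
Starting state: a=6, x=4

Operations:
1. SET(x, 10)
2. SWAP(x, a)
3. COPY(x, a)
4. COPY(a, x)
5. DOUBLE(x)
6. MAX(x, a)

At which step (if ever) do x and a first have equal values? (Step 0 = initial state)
Step 3

x and a first become equal after step 3.

Comparing values at each step:
Initial: x=4, a=6
After step 1: x=10, a=6
After step 2: x=6, a=10
After step 3: x=10, a=10 ← equal!
After step 4: x=10, a=10 ← equal!
After step 5: x=20, a=10
After step 6: x=20, a=10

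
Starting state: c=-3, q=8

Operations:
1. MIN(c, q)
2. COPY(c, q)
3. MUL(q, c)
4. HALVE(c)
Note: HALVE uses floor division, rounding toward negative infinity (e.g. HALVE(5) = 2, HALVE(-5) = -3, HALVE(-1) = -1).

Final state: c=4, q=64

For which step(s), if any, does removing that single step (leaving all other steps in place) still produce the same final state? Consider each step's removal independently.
Step(s) 1

Testing removal of each single step:
Without step 1: final = c=4, q=64 (same)
Without step 2: final = c=-2, q=-24 (different)
Without step 3: final = c=4, q=8 (different)
Without step 4: final = c=8, q=64 (different)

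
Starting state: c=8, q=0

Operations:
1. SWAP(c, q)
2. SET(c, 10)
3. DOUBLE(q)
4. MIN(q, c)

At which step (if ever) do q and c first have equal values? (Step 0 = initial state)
Step 4

q and c first become equal after step 4.

Comparing values at each step:
Initial: q=0, c=8
After step 1: q=8, c=0
After step 2: q=8, c=10
After step 3: q=16, c=10
After step 4: q=10, c=10 ← equal!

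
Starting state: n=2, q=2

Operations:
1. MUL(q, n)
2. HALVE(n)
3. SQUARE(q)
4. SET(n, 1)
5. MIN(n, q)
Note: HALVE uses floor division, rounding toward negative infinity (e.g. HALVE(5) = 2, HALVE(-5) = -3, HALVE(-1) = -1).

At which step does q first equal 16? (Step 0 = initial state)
Step 3

Tracing q:
Initial: q = 2
After step 1: q = 4
After step 2: q = 4
After step 3: q = 16 ← first occurrence
After step 4: q = 16
After step 5: q = 16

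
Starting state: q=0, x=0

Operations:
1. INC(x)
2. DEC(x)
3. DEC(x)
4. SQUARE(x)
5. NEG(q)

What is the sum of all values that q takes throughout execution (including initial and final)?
0

Values of q at each step:
Initial: q = 0
After step 1: q = 0
After step 2: q = 0
After step 3: q = 0
After step 4: q = 0
After step 5: q = 0
Sum = 0 + 0 + 0 + 0 + 0 + 0 = 0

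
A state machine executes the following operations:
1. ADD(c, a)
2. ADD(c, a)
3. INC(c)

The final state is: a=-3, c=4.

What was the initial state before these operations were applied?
a=-3, c=9

Working backwards:
Final state: a=-3, c=4
Before step 3 (INC(c)): a=-3, c=3
Before step 2 (ADD(c, a)): a=-3, c=6
Before step 1 (ADD(c, a)): a=-3, c=9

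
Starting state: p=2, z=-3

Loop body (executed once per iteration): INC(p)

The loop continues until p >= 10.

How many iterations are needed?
8

Tracing iterations:
Initial: p=2, z=-3
After iteration 1: p=3, z=-3
After iteration 2: p=4, z=-3
After iteration 3: p=5, z=-3
After iteration 4: p=6, z=-3
After iteration 5: p=7, z=-3
After iteration 6: p=8, z=-3
After iteration 7: p=9, z=-3
After iteration 8: p=10, z=-3
p >= 10 now holds, so the loop exits after 8 iterations.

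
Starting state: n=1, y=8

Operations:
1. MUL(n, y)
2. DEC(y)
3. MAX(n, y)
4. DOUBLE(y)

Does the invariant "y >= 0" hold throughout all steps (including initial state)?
Yes

The invariant holds at every step.

State at each step:
Initial: n=1, y=8
After step 1: n=8, y=8
After step 2: n=8, y=7
After step 3: n=8, y=7
After step 4: n=8, y=14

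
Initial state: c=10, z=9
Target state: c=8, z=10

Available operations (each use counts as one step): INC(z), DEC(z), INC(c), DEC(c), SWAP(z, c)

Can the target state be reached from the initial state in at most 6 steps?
Yes

Path (2 steps): DEC(z) → SWAP(z, c)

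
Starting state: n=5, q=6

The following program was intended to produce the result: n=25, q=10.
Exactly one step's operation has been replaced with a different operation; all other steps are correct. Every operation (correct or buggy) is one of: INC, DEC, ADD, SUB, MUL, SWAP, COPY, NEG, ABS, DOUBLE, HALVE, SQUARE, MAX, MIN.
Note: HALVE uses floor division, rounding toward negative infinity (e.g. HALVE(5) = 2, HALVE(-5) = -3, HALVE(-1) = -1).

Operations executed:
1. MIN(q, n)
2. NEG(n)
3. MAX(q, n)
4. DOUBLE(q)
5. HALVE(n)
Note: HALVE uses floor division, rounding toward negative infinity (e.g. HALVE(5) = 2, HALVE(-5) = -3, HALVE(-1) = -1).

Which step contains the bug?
Step 5

Trace with buggy code:
Initial: n=5, q=6
After step 1: n=5, q=5
After step 2: n=-5, q=5
After step 3: n=-5, q=5
After step 4: n=-5, q=10
After step 5: n=-3, q=10
Actual final n=-3, q=10 ≠ expected n=25, q=10.
Step 5 is the only position where a single-operation replacement can produce the expected result.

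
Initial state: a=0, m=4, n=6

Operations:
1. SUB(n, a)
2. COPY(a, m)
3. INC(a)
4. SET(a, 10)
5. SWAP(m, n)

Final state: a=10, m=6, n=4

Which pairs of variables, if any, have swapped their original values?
(n, m)

Comparing initial and final values:
a: 0 → 10
n: 6 → 4
m: 4 → 6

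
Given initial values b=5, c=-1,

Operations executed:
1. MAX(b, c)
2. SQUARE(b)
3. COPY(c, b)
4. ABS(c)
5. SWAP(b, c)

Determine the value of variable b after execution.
b = 25

Tracing execution:
Step 1: MAX(b, c) → b = 5
Step 2: SQUARE(b) → b = 25
Step 3: COPY(c, b) → b = 25
Step 4: ABS(c) → b = 25
Step 5: SWAP(b, c) → b = 25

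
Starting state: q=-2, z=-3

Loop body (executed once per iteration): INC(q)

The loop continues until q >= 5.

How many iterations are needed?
7

Tracing iterations:
Initial: q=-2, z=-3
After iteration 1: q=-1, z=-3
After iteration 2: q=0, z=-3
After iteration 3: q=1, z=-3
After iteration 4: q=2, z=-3
After iteration 5: q=3, z=-3
After iteration 6: q=4, z=-3
After iteration 7: q=5, z=-3
q >= 5 now holds, so the loop exits after 7 iterations.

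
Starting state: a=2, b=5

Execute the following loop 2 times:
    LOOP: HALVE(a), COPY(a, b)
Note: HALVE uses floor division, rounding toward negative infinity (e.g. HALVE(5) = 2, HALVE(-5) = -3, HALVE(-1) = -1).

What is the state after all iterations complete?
a=5, b=5

Iteration trace:
Start: a=2, b=5
After iteration 1: a=5, b=5
After iteration 2: a=5, b=5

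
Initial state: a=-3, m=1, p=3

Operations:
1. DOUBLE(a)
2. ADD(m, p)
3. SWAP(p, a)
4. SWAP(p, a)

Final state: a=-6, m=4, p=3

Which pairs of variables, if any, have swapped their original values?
None

Comparing initial and final values:
m: 1 → 4
a: -3 → -6
p: 3 → 3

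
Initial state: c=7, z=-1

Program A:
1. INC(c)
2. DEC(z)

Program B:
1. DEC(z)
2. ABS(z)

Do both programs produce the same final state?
No

Program A final state: c=8, z=-2
Program B final state: c=7, z=2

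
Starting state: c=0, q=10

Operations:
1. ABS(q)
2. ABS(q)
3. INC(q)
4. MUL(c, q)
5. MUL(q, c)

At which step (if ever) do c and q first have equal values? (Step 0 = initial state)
Step 5

c and q first become equal after step 5.

Comparing values at each step:
Initial: c=0, q=10
After step 1: c=0, q=10
After step 2: c=0, q=10
After step 3: c=0, q=11
After step 4: c=0, q=11
After step 5: c=0, q=0 ← equal!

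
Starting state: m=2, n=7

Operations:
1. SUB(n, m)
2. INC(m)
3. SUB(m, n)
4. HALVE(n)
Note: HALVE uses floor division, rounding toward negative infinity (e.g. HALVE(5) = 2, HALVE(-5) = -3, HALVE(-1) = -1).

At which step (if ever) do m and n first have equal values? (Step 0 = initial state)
Never

m and n never become equal during execution.

Comparing values at each step:
Initial: m=2, n=7
After step 1: m=2, n=5
After step 2: m=3, n=5
After step 3: m=-2, n=5
After step 4: m=-2, n=2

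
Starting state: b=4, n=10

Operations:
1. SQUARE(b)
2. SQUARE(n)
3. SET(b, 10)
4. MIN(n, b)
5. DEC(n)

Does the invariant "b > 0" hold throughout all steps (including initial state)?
Yes

The invariant holds at every step.

State at each step:
Initial: b=4, n=10
After step 1: b=16, n=10
After step 2: b=16, n=100
After step 3: b=10, n=100
After step 4: b=10, n=10
After step 5: b=10, n=9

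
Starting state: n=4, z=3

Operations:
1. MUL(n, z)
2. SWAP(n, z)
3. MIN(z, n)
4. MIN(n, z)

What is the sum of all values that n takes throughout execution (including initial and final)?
25

Values of n at each step:
Initial: n = 4
After step 1: n = 12
After step 2: n = 3
After step 3: n = 3
After step 4: n = 3
Sum = 4 + 12 + 3 + 3 + 3 = 25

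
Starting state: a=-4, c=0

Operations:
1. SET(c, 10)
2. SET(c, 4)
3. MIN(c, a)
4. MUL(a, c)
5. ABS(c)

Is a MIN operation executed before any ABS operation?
Yes

First MIN: step 3
First ABS: step 5
Since 3 < 5, MIN comes first.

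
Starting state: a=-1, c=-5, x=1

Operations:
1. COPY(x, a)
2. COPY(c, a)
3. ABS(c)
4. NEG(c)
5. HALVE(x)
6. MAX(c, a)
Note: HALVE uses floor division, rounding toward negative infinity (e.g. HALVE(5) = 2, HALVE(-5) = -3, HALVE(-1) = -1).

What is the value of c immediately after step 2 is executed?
c = -1

Tracing c through execution:
Initial: c = -5
After step 1 (COPY(x, a)): c = -5
After step 2 (COPY(c, a)): c = -1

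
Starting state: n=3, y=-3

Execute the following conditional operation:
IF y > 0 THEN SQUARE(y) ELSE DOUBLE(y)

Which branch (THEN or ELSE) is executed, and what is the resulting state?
Branch: ELSE, Final state: n=3, y=-6

Evaluating condition: y > 0
y = -3
Condition is False, so ELSE branch executes
After DOUBLE(y): n=3, y=-6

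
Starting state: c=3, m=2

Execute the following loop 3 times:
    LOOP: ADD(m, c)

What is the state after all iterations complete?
c=3, m=11

Iteration trace:
Start: c=3, m=2
After iteration 1: c=3, m=5
After iteration 2: c=3, m=8
After iteration 3: c=3, m=11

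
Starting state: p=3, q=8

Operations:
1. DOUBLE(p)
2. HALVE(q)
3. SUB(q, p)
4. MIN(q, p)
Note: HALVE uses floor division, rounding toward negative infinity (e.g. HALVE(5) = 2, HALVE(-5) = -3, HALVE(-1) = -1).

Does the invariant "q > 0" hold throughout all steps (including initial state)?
No, violated after step 3

The invariant is violated after step 3.

State at each step:
Initial: p=3, q=8
After step 1: p=6, q=8
After step 2: p=6, q=4
After step 3: p=6, q=-2
After step 4: p=6, q=-2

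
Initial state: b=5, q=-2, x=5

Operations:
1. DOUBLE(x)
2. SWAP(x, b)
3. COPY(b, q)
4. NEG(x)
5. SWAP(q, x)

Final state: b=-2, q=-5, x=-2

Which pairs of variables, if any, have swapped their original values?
None

Comparing initial and final values:
x: 5 → -2
q: -2 → -5
b: 5 → -2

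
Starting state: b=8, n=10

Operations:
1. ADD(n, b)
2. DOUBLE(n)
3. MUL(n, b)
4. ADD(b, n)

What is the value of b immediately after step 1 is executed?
b = 8

Tracing b through execution:
Initial: b = 8
After step 1 (ADD(n, b)): b = 8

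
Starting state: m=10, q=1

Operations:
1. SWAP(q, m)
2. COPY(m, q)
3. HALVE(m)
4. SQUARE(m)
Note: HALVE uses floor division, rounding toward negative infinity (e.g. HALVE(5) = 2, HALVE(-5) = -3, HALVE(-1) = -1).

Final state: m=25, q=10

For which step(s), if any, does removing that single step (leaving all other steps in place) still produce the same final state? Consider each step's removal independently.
None - removing any single step changes the final result

Testing removal of each single step:
Without step 1: final = m=0, q=1 (different)
Without step 2: final = m=0, q=10 (different)
Without step 3: final = m=100, q=10 (different)
Without step 4: final = m=5, q=10 (different)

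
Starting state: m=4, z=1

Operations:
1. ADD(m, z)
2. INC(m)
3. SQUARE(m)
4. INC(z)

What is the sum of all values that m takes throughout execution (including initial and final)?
87

Values of m at each step:
Initial: m = 4
After step 1: m = 5
After step 2: m = 6
After step 3: m = 36
After step 4: m = 36
Sum = 4 + 5 + 6 + 36 + 36 = 87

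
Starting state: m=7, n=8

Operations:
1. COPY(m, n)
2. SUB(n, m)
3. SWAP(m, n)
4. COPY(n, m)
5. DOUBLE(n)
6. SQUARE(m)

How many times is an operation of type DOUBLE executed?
1

Counting DOUBLE operations:
Step 5: DOUBLE(n) ← DOUBLE
Total: 1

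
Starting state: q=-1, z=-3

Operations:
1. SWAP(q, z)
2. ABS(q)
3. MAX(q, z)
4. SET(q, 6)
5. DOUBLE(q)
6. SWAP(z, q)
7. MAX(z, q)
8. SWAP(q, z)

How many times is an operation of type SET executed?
1

Counting SET operations:
Step 4: SET(q, 6) ← SET
Total: 1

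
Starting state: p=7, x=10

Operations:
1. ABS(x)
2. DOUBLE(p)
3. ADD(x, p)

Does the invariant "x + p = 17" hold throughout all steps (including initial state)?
No, violated after step 2

The invariant is violated after step 2.

State at each step:
Initial: p=7, x=10
After step 1: p=7, x=10
After step 2: p=14, x=10
After step 3: p=14, x=24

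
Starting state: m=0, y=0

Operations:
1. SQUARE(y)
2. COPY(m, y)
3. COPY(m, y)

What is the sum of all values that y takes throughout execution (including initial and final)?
0

Values of y at each step:
Initial: y = 0
After step 1: y = 0
After step 2: y = 0
After step 3: y = 0
Sum = 0 + 0 + 0 + 0 = 0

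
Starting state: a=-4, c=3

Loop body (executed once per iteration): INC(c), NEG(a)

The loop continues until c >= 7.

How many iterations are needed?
4

Tracing iterations:
Initial: a=-4, c=3
After iteration 1: a=4, c=4
After iteration 2: a=-4, c=5
After iteration 3: a=4, c=6
After iteration 4: a=-4, c=7
c >= 7 now holds, so the loop exits after 4 iterations.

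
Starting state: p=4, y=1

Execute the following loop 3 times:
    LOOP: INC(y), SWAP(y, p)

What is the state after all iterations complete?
p=3, y=5

Iteration trace:
Start: p=4, y=1
After iteration 1: p=2, y=4
After iteration 2: p=5, y=2
After iteration 3: p=3, y=5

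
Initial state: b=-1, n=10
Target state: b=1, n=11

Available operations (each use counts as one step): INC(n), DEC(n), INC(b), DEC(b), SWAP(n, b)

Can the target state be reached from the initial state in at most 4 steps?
Yes

Path (3 steps): INC(n) → INC(b) → INC(b)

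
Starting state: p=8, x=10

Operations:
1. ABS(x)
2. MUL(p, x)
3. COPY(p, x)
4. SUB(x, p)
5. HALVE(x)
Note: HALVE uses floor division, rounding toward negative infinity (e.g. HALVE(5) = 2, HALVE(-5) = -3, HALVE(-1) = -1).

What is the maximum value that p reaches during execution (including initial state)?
80

Values of p at each step:
Initial: p = 8
After step 1: p = 8
After step 2: p = 80 ← maximum
After step 3: p = 10
After step 4: p = 10
After step 5: p = 10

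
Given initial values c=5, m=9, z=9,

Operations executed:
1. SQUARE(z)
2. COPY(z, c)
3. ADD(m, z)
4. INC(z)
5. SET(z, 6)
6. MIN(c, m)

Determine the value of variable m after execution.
m = 14

Tracing execution:
Step 1: SQUARE(z) → m = 9
Step 2: COPY(z, c) → m = 9
Step 3: ADD(m, z) → m = 14
Step 4: INC(z) → m = 14
Step 5: SET(z, 6) → m = 14
Step 6: MIN(c, m) → m = 14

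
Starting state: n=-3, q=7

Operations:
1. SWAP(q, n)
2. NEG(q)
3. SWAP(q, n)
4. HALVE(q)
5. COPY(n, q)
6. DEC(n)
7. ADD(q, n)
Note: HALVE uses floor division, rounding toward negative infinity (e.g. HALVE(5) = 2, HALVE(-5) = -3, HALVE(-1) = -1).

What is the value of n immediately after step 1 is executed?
n = 7

Tracing n through execution:
Initial: n = -3
After step 1 (SWAP(q, n)): n = 7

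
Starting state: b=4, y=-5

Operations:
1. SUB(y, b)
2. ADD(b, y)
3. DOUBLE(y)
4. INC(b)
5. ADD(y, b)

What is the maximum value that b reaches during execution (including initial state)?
4

Values of b at each step:
Initial: b = 4 ← maximum
After step 1: b = 4
After step 2: b = -5
After step 3: b = -5
After step 4: b = -4
After step 5: b = -4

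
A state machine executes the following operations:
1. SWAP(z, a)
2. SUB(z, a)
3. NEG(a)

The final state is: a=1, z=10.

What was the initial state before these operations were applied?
a=9, z=-1

Working backwards:
Final state: a=1, z=10
Before step 3 (NEG(a)): a=-1, z=10
Before step 2 (SUB(z, a)): a=-1, z=9
Before step 1 (SWAP(z, a)): a=9, z=-1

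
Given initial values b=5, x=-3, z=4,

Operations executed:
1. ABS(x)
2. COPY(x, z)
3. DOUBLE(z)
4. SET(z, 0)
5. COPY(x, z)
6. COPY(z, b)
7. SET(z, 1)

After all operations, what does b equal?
b = 5

Tracing execution:
Step 1: ABS(x) → b = 5
Step 2: COPY(x, z) → b = 5
Step 3: DOUBLE(z) → b = 5
Step 4: SET(z, 0) → b = 5
Step 5: COPY(x, z) → b = 5
Step 6: COPY(z, b) → b = 5
Step 7: SET(z, 1) → b = 5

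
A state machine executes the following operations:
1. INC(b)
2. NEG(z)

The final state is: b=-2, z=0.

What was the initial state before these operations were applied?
b=-3, z=0

Working backwards:
Final state: b=-2, z=0
Before step 2 (NEG(z)): b=-2, z=0
Before step 1 (INC(b)): b=-3, z=0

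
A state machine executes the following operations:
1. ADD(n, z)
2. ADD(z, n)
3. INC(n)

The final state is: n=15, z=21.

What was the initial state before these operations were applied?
n=7, z=7

Working backwards:
Final state: n=15, z=21
Before step 3 (INC(n)): n=14, z=21
Before step 2 (ADD(z, n)): n=14, z=7
Before step 1 (ADD(n, z)): n=7, z=7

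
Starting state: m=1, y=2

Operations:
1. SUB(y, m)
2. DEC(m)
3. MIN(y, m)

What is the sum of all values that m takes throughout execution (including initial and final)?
2

Values of m at each step:
Initial: m = 1
After step 1: m = 1
After step 2: m = 0
After step 3: m = 0
Sum = 1 + 1 + 0 + 0 = 2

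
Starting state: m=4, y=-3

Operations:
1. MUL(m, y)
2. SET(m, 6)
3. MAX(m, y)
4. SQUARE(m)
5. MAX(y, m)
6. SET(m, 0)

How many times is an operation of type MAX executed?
2

Counting MAX operations:
Step 3: MAX(m, y) ← MAX
Step 5: MAX(y, m) ← MAX
Total: 2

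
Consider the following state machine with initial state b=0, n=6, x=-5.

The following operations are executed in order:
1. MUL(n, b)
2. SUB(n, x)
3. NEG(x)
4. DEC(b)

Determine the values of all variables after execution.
{b: -1, n: 5, x: 5}

Step-by-step execution:
Initial: b=0, n=6, x=-5
After step 1 (MUL(n, b)): b=0, n=0, x=-5
After step 2 (SUB(n, x)): b=0, n=5, x=-5
After step 3 (NEG(x)): b=0, n=5, x=5
After step 4 (DEC(b)): b=-1, n=5, x=5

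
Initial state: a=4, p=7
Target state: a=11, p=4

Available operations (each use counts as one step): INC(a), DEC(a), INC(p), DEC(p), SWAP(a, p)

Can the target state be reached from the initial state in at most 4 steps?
No

The target state cannot be reached within 4 steps.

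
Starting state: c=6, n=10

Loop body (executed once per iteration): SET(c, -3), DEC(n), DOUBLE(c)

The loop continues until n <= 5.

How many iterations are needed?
5

Tracing iterations:
Initial: c=6, n=10
After iteration 1: c=-6, n=9
After iteration 2: c=-6, n=8
After iteration 3: c=-6, n=7
After iteration 4: c=-6, n=6
After iteration 5: c=-6, n=5
n <= 5 now holds, so the loop exits after 5 iterations.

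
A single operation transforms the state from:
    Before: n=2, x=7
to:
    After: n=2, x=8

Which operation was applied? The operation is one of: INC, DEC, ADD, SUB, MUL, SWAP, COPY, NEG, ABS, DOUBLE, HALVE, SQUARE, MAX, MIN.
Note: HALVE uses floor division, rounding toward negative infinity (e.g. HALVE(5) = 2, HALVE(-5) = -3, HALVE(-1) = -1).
INC(x)

Analyzing the change:
Before: n=2, x=7
After: n=2, x=8
Variable x changed from 7 to 8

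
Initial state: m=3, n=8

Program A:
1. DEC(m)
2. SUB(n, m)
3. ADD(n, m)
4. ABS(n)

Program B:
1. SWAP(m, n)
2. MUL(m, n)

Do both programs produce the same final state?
No

Program A final state: m=2, n=8
Program B final state: m=24, n=3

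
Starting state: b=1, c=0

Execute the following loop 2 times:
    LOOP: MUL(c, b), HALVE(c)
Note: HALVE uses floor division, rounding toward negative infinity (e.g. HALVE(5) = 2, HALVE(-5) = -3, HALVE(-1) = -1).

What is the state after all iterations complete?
b=1, c=0

Iteration trace:
Start: b=1, c=0
After iteration 1: b=1, c=0
After iteration 2: b=1, c=0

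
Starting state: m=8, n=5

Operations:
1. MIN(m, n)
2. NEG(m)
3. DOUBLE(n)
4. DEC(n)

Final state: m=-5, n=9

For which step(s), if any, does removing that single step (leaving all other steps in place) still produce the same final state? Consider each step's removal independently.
None - removing any single step changes the final result

Testing removal of each single step:
Without step 1: final = m=-8, n=9 (different)
Without step 2: final = m=5, n=9 (different)
Without step 3: final = m=-5, n=4 (different)
Without step 4: final = m=-5, n=10 (different)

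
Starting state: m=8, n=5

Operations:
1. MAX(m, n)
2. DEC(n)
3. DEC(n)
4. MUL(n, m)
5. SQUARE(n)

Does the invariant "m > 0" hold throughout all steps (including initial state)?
Yes

The invariant holds at every step.

State at each step:
Initial: m=8, n=5
After step 1: m=8, n=5
After step 2: m=8, n=4
After step 3: m=8, n=3
After step 4: m=8, n=24
After step 5: m=8, n=576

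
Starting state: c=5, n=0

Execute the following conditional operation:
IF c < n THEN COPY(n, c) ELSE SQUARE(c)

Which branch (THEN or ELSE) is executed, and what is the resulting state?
Branch: ELSE, Final state: c=25, n=0

Evaluating condition: c < n
c = 5, n = 0
Condition is False, so ELSE branch executes
After SQUARE(c): c=25, n=0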